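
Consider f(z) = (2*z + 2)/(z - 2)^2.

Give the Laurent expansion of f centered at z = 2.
6/(z - 2)^2 + 2/(z - 2)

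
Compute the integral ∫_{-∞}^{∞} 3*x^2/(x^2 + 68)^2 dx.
Let f(z) = 3*z^2/(z^2 + 68)^2. The denominator has no real zeros and deg Q - deg P = 2 ≥ 2, so the integral of f over the upper semicircle |z| = R tends to 0 as R → ∞. Closing the contour in the upper half-plane,
  ∫_{-∞}^{∞} f(x) dx = 2πi · Σ Res(f, z_k)  over the poles with Im z_k > 0.

Zeros of the denominator: z^2 + 68 = 0 gives z = ±2*sqrt(17)*I.
Upper half-plane: z = 2*sqrt(17)*I (a pole of order 2).

Write f(z) = g(z)/(z - 2*sqrt(17)*I)^2 with g(z) = 3*z^2/(z + 2*sqrt(17)*I)^2. For a double pole, Res(f, z₀) = g'(z₀):
  g'(z) = 12*sqrt(17)*I*z/(z + 2*sqrt(17)*I)^3
  Res(f, 2*sqrt(17)*I) = g'(2*sqrt(17)*I) = -3*sqrt(17)*I/136

∫_{-∞}^{∞} f(x) dx = 2πi · (-3*sqrt(17)*I/136) = 3*sqrt(17)*pi/68

Final answer: 3*sqrt(17)*pi/68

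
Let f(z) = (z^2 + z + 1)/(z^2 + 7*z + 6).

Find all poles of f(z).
The singularities of f are the zeros of the denominator. Factoring,
  z^2 + 7*z + 6 = (z + 6)*(z + 1)
so the candidates are z = -6, z = -1.

Check the numerator P(z) = z^2 + z + 1 at each one:
  P(-6) = 31 ≠ 0, so z = -6 is a (simple) pole.
  P(-1) = 1 ≠ 0, so z = -1 is a (simple) pole.

Poles of f: {-6, -1}

Final answer: {-6, -1}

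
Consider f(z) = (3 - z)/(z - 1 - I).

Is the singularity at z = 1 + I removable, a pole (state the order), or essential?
Write f(z) = g(z)/(z - 1 - I) with g(z) = 3 - z.
g is entire and g(1 + I) = 2 - I ≠ 0, so no factor of (z - 1 - I) cancels: the Laurent expansion of f about z = 1 + I starts at the power -1, i.e. lim_{z→z₀} (z - z₀) f(z) = 2 - I is finite and nonzero.
So z = 1 + I is a pole of order 1.

Final answer: pole of order 1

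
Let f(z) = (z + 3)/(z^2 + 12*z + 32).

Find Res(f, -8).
5/4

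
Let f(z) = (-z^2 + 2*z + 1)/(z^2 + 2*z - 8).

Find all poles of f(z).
The singularities of f are the zeros of the denominator. Factoring,
  z^2 + 2*z - 8 = (z - 2)*(z + 4)
so the candidates are z = 2, z = -4.

Check the numerator P(z) = -z^2 + 2*z + 1 at each one:
  P(2) = 1 ≠ 0, so z = 2 is a (simple) pole.
  P(-4) = -23 ≠ 0, so z = -4 is a (simple) pole.

Poles of f: {-4, 2}

Final answer: {-4, 2}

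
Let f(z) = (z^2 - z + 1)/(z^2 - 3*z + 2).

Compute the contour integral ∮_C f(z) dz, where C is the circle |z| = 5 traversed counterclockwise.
By the residue theorem, ∮_C f(z) dz = 2πi · (sum of the residues of f at the poles inside |z| = 5).

The denominator factors as (z - 2)*(z - 1), so the singularities of f are simple poles at z = 2, z = 1.
  |2|² = 4 < 25 = 5², so this pole is inside the contour.
  |1|² = 1 < 25 = 5², so this pole is inside the contour.

With P(z) = z^2 - z + 1 and Q(z) = z^2 - 3*z + 2, each pole is simple, so Res(f, z₀) = P(z₀)/Q'(z₀) with Q'(z) = 2*z - 3.
  Res(f, 2) = P(2)/Q'(2) = (3)/(1) = 3
  Res(f, 1) = P(1)/Q'(1) = (1)/(-1) = -1

Sum of residues inside C: 2
∮_C f(z) dz = 2πi · (2) = 4*I*pi

Final answer: 4*I*pi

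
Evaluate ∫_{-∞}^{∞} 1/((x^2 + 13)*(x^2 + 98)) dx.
Let f(z) = 1/((z^2 + 13)*(z^2 + 98)). The denominator has no real zeros and deg Q - deg P = 4 ≥ 2, so the integral of f over the upper semicircle |z| = R tends to 0 as R → ∞. Closing the contour in the upper half-plane,
  ∫_{-∞}^{∞} f(x) dx = 2πi · Σ Res(f, z_k)  over the poles with Im z_k > 0.

Zeros of the denominator: z^2 + 98 = 0 gives z = ±7*sqrt(2)*I; z^2 + 13 = 0 gives z = ±sqrt(13)*I.
Upper half-plane: z = sqrt(13)*I, z = 7*sqrt(2)*I (simple).

Each pole is a simple zero of Q(z) = z^4 + 111*z^2 + 1274, so Res(f, z₀) = P(z₀)/Q'(z₀) with P(z) = 1, Q'(z) = 4*z^3 + 222*z:
  Res(f, sqrt(13)*I) = (1)/(170*sqrt(13)*I) = -sqrt(13)*I/2210
  Res(f, 7*sqrt(2)*I) = (1)/(-1190*sqrt(2)*I) = sqrt(2)*I/2380

Sum of residues: I*(-sqrt(13)/2210 + sqrt(2)/2380)
∫_{-∞}^{∞} f(x) dx = 2πi · (I*(-sqrt(13)/2210 + sqrt(2)/2380)) = pi*(-13*sqrt(2) + 14*sqrt(13))/15470

Final answer: pi*(-13*sqrt(2) + 14*sqrt(13))/15470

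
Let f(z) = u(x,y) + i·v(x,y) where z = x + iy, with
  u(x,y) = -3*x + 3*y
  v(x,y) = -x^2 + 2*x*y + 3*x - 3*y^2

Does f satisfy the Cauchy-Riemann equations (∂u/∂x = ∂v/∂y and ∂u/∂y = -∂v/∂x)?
∂u/∂x = -3
∂v/∂y = 2*x - 6*y
∂u/∂y = 3
∂v/∂x = -2*x + 2*y + 3
∂u/∂x ≠ ∂v/∂y and ∂u/∂y ≠ -∂v/∂x; the Cauchy-Riemann equations are not satisfied, so f is not analytic.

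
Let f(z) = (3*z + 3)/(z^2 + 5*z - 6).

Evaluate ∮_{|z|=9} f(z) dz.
6*I*pi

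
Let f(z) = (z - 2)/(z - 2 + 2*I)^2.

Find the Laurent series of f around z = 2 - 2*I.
-2*I/(z - 2 + 2*I)^2 + 1/(z - 2 + 2*I)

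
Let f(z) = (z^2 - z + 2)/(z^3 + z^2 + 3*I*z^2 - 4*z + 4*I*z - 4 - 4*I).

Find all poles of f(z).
The singularities of f are the zeros of the denominator. Factoring,
  z^3 + z^2 + 3*I*z^2 - 4*z + 4*I*z - 4 - 4*I = (z + 2*I)*(z + 2)*(z - 1 + I)
so the candidates are z = -2*I, z = -2, z = 1 - I.

Check the numerator P(z) = z^2 - z + 2 at each one:
  P(-2*I) = -2 + 2*I ≠ 0, so z = -2*I is a (simple) pole.
  P(-2) = 8 ≠ 0, so z = -2 is a (simple) pole.
  P(1 - I) = 1 - I ≠ 0, so z = 1 - I is a (simple) pole.

Poles of f: {-2, -2*I, 1 - I}

Final answer: {-2, -2*I, 1 - I}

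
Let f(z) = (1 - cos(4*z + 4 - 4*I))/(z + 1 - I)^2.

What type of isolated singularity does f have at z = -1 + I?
Let u = z + 1 - I. The argument of cos is 4*z + 4 - 4*I = 4u, so
  f = (1 - cos(4u))/u^2 = ((4u)^2/2 - (4u)^4/24 + ...)/u^2 = 8 - (32/3)*u^2 + ...
The Laurent expansion about u = 0 has no negative powers; equivalently lim_{z→-1 + I} f(z) = 8 exists and is finite.
So the singularity is removable.

Final answer: removable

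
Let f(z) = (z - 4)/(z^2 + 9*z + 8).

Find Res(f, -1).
Write f(z) = P(z)/Q(z) with P(z) = z - 4 and Q(z) = z^2 + 9*z + 8.
The denominator factors as Q(z) = (z + 1)*(z + 8), so z = -1 is a simple zero of Q and P is analytic there; z = -1 is therefore a simple pole and
  Res(f, z₀) = P(z₀)/Q'(z₀).

Q'(z) = 2*z + 9, so Q'(-1) = 7.
P(-1) = -5.

Res(f, -1) = (-5)/(7) = -5/7

Final answer: -5/7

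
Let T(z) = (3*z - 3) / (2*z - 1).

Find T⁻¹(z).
Set w = T(z) = (3*z - 3) / (2*z - 1) and solve for z:
  w*(2*z - 1) = 3*z - 3
  -w + z*(2*w - 3) + 3 = 0
  z*(2*w - 3) = w - 3
  z = (3 - w)/(3 - 2*w)
Renaming the variable, T⁻¹(z) = (-z + 3)/(-2*z + 3) = (z - 3)/(2*z - 3).
(Check: ad - bc = 3 ≠ 0, so T is invertible.)

Final answer: (z - 3)/(2*z - 3)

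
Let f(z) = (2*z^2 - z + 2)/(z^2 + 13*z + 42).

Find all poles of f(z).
The singularities of f are the zeros of the denominator. Factoring,
  z^2 + 13*z + 42 = (z + 7)*(z + 6)
so the candidates are z = -7, z = -6.

Check the numerator P(z) = 2*z^2 - z + 2 at each one:
  P(-7) = 107 ≠ 0, so z = -7 is a (simple) pole.
  P(-6) = 80 ≠ 0, so z = -6 is a (simple) pole.

Poles of f: {-7, -6}

Final answer: {-7, -6}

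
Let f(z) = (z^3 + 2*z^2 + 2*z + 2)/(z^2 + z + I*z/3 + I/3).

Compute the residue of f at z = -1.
Write f(z) = P(z)/Q(z) with P(z) = z^3 + 2*z^2 + 2*z + 2 and Q(z) = z^2 + z + I*z/3 + I/3.
The denominator factors as Q(z) = (z + 1)*(z + I/3), so z = -1 is a simple zero of Q and P is analytic there; z = -1 is therefore a simple pole and
  Res(f, z₀) = P(z₀)/Q'(z₀).

Q'(z) = 2*z + 1 + I/3, so Q'(-1) = -1 + I/3.
P(-1) = 1.

Res(f, -1) = (1)/(-1 + I/3) = -9/10 - 3*I/10

Final answer: -9/10 - 3*I/10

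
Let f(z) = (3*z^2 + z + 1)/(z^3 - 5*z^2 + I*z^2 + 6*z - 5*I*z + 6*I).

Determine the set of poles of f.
The singularities of f are the zeros of the denominator. Factoring,
  z^3 - 5*z^2 + I*z^2 + 6*z - 5*I*z + 6*I = (z - 3)*(z - 2)*(z + I)
so the candidates are z = 3, z = 2, z = -I.

Check the numerator P(z) = 3*z^2 + z + 1 at each one:
  P(3) = 31 ≠ 0, so z = 3 is a (simple) pole.
  P(2) = 15 ≠ 0, so z = 2 is a (simple) pole.
  P(-I) = -2 - I ≠ 0, so z = -I is a (simple) pole.

Poles of f: {-I, 2, 3}

Final answer: {-I, 2, 3}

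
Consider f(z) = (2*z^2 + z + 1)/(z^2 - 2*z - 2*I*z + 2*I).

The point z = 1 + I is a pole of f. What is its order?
Factor the denominator:
  z^2 - 2*z - 2*I*z + 2*I = (z - 1 - I)^2

The numerator P(z) = 2*z^2 + z + 1 has P(1 + I) = 2 + 5*I ≠ 0, so no factor of (z - 1 - I) cancels.
Near z = 1 + I we can therefore write f(z) = g(z)/(z - 1 - I)^2 with g analytic at 1 + I and g(1 + I) ≠ 0 (g is just the numerator).

Hence z = 1 + I is a pole of order 2.

Final answer: 2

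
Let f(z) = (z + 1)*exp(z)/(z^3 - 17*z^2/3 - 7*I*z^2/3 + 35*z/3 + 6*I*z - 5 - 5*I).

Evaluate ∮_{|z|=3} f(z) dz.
By the residue theorem, ∮_C f(z) dz = 2πi · (sum of the residues of f at the poles inside |z| = 3).

The denominator factors as (z - 3 - 3*I)*(z - 2/3 - I/3)*(z - 2 + I), so the singularities of f are simple poles at z = 3 + 3*I, z = 2/3 + I/3, z = 2 - I.
  |3 + 3*I|² = 18 > 9 = 3², so this pole is outside the contour.
  |2/3 + I/3|² = 5/9 < 9 = 3², so this pole is inside the contour.
  |2 - I|² = 5 < 9 = 3², so this pole is inside the contour.

With P(z) = (z + 1)*exp(z) and Q(z) = z^3 - 17*z^2/3 - 7*I*z^2/3 + 35*z/3 + 6*I*z - 5 - 5*I, each pole is simple, so Res(f, z₀) = P(z₀)/Q'(z₀) with Q'(z) = 3*z^2 - 34*z/3 - 14*I*z/3 + 35/3 + 6*I.
  Res(f, 2/3 + I/3) = P(2/3 + I/3)/Q'(2/3 + I/3) = ((5/3 + I/3)*exp(2/3 + I/3))/(20/3 + 4*I/9) = (57/226 + 15*I/452)*exp(2/3 + I/3)
  Res(f, 2 - I) = P(2 - I)/Q'(2 - I) = ((3 - I)*exp(2 - I))/(-20/3 - 4*I) = (-9/34 + 21*I/68)*exp(2 - I)

Sum of residues inside C: (57/226 + 15*I/452)*exp(2/3 + I/3) + (-9/34 + 21*I/68)*exp(2 - I)
∮_C f(z) dz = 2πi · ((57/226 + 15*I/452)*exp(2/3 + I/3) + (-9/34 + 21*I/68)*exp(2 - I)) = pi*(-15/226 + 57*I/113)*exp(2/3 + I/3) + pi*(-21/34 - 9*I/17)*exp(2 - I)

Final answer: pi*(-15/226 + 57*I/113)*exp(2/3 + I/3) + pi*(-21/34 - 9*I/17)*exp(2 - I)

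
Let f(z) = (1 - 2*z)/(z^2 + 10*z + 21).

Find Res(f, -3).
Write f(z) = P(z)/Q(z) with P(z) = 1 - 2*z and Q(z) = z^2 + 10*z + 21.
The denominator factors as Q(z) = (z + 3)*(z + 7), so z = -3 is a simple zero of Q and P is analytic there; z = -3 is therefore a simple pole and
  Res(f, z₀) = P(z₀)/Q'(z₀).

Q'(z) = 2*z + 10, so Q'(-3) = 4.
P(-3) = 7.

Res(f, -3) = (7)/(4) = 7/4

Final answer: 7/4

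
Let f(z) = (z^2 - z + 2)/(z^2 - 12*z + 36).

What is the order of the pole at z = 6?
Factor the denominator:
  z^2 - 12*z + 36 = (z - 6)^2

The numerator P(z) = z^2 - z + 2 has P(6) = 32 ≠ 0, so no factor of (z - 6) cancels.
Near z = 6 we can therefore write f(z) = g(z)/(z - 6)^2 with g analytic at 6 and g(6) ≠ 0 (g is just the numerator).

Hence z = 6 is a pole of order 2.

Final answer: 2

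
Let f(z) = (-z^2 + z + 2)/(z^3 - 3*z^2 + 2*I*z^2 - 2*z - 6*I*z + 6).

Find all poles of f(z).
The singularities of f are the zeros of the denominator. Factoring,
  z^3 - 3*z^2 + 2*I*z^2 - 2*z - 6*I*z + 6 = (z - 1 + I)*(z + 1 + I)*(z - 3)
so the candidates are z = 1 - I, z = -1 - I, z = 3.

Check the numerator P(z) = -z^2 + z + 2 at each one:
  P(1 - I) = 3 + I ≠ 0, so z = 1 - I is a (simple) pole.
  P(-1 - I) = 1 - 3*I ≠ 0, so z = -1 - I is a (simple) pole.
  P(3) = -4 ≠ 0, so z = 3 is a (simple) pole.

Poles of f: {-1 - I, 1 - I, 3}

Final answer: {-1 - I, 1 - I, 3}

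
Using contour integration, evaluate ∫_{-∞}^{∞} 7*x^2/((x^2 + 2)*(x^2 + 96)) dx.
Let f(z) = 7*z^2/((z^2 + 2)*(z^2 + 96)). The denominator has no real zeros and deg Q - deg P = 2 ≥ 2, so the integral of f over the upper semicircle |z| = R tends to 0 as R → ∞. Closing the contour in the upper half-plane,
  ∫_{-∞}^{∞} f(x) dx = 2πi · Σ Res(f, z_k)  over the poles with Im z_k > 0.

Zeros of the denominator: z^2 + 96 = 0 gives z = ±4*sqrt(6)*I; z^2 + 2 = 0 gives z = ±sqrt(2)*I.
Upper half-plane: z = sqrt(2)*I, z = 4*sqrt(6)*I (simple).

Each pole is a simple zero of Q(z) = z^4 + 98*z^2 + 192, so Res(f, z₀) = P(z₀)/Q'(z₀) with P(z) = 7*z^2, Q'(z) = 4*z^3 + 196*z:
  Res(f, sqrt(2)*I) = (-14)/(188*sqrt(2)*I) = 7*sqrt(2)*I/188
  Res(f, 4*sqrt(6)*I) = (-672)/(-752*sqrt(6)*I) = -7*sqrt(6)*I/47

Sum of residues: 7*I*(-4*sqrt(6) + sqrt(2))/188
∫_{-∞}^{∞} f(x) dx = 2πi · (7*I*(-4*sqrt(6) + sqrt(2))/188) = 7*pi*(-sqrt(2) + 4*sqrt(6))/94

Final answer: 7*pi*(-sqrt(2) + 4*sqrt(6))/94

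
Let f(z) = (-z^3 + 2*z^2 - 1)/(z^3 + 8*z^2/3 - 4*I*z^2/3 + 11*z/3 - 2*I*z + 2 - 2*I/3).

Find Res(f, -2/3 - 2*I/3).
Write f(z) = P(z)/Q(z) with P(z) = -z^3 + 2*z^2 - 1 and Q(z) = z^3 + 8*z^2/3 - 4*I*z^2/3 + 11*z/3 - 2*I*z + 2 - 2*I/3.
The denominator factors as Q(z) = (z + 1)*(z + 2/3 + 2*I/3)*(z + 1 - 2*I), so z = -2/3 - 2*I/3 is a simple zero of Q and P is analytic there; z = -2/3 - 2*I/3 is therefore a simple pole and
  Res(f, z₀) = P(z₀)/Q'(z₀).

Q'(z) = 3*z^2 + 16*z/3 - 8*I*z/3 + 11/3 - 2*I, so Q'(-2/3 - 2*I/3) = -5/3 - 10*I/9.
P(-2/3 - 2*I/3) = -43/27 + 64*I/27.

Res(f, -2/3 - 2*I/3) = (-43/27 + 64*I/27)/(-5/3 - 10*I/9) = 1/195 - 278*I/195

Final answer: 1/195 - 278*I/195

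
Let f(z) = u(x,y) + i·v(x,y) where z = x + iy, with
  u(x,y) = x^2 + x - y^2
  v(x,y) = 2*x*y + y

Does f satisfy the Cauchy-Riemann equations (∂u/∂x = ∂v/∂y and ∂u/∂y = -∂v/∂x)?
∂u/∂x = 2*x + 1
∂v/∂y = 2*x + 1
∂u/∂y = -2*y
∂v/∂x = 2*y
∂u/∂x = ∂v/∂y and ∂u/∂y = -∂v/∂x hold identically; f is analytic.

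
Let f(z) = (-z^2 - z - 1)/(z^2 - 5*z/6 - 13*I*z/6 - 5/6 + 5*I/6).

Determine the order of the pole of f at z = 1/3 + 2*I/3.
Factor the denominator:
  z^2 - 5*z/6 - 13*I*z/6 - 5/6 + 5*I/6 = (z - 1/3 - 2*I/3)*(z - 1/2 - 3*I/2)

The numerator P(z) = -z^2 - z - 1 has P(1/3 + 2*I/3) = -1 - 10*I/9 ≠ 0, so no factor of (z - 1/3 - 2*I/3) cancels.
Near z = 1/3 + 2*I/3 we can therefore write f(z) = g(z)/(z - 1/3 - 2*I/3) with g analytic at 1/3 + 2*I/3 and g(1/3 + 2*I/3) ≠ 0 (g is the numerator divided by the remaining denominator factors).

Hence z = 1/3 + 2*I/3 is a pole of order 1.

Final answer: 1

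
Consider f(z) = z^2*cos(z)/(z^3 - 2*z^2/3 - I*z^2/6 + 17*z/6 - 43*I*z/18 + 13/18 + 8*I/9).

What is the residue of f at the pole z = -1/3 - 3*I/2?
(2723/5353 + 566*I/5353)*cos(1/3 + 3*I/2)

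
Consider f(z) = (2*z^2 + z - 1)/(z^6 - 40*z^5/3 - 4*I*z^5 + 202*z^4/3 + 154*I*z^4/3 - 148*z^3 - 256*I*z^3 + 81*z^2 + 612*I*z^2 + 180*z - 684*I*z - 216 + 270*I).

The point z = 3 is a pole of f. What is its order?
Factor the denominator:
  z^6 - 40*z^5/3 - 4*I*z^5 + 202*z^4/3 + 154*I*z^4/3 - 148*z^3 - 256*I*z^3 + 81*z^2 + 612*I*z^2 + 180*z - 684*I*z - 216 + 270*I = (z - 3)^4*(z - 1 - I)*(z - 1/3 - 3*I)

The numerator P(z) = 2*z^2 + z - 1 has P(3) = 20 ≠ 0, so no factor of (z - 3) cancels.
Near z = 3 we can therefore write f(z) = g(z)/(z - 3)^4 with g analytic at 3 and g(3) ≠ 0 (g is the numerator divided by the remaining denominator factors).

Hence z = 3 is a pole of order 4.

Final answer: 4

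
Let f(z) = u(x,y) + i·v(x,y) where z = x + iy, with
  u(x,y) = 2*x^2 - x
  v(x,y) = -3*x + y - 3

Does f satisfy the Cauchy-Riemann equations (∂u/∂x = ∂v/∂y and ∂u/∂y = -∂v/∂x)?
∂u/∂x = 4*x - 1
∂v/∂y = 1
∂u/∂y = 0
∂v/∂x = -3
∂u/∂x ≠ ∂v/∂y and ∂u/∂y ≠ -∂v/∂x; the Cauchy-Riemann equations are not satisfied, so f is not analytic.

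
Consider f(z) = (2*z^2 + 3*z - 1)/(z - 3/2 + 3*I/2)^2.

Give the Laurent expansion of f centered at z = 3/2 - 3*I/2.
Put w = z - (3/2 - 3*I/2), i.e. z = w + 3/2 - 3*I/2. The denominator is w^2, so it suffices to rewrite the numerator in powers of w.

P(z) = 2*z^2 + 3*z - 1
P(w + 3/2 - 3*I/2) = 7/2 - 27*I/2 + (9 - 6*I)*w + 2*w^2

Dividing each term by w^2:
  f = (7/2 - 27*I/2)/w^2 + (9 - 6*I)/w + 2

Substituting back w = z - 3/2 + 3*I/2:
  f(z) = (7/2 - 27*I/2)/(z - 3/2 + 3*I/2)^2 + (9 - 6*I)/(z - 3/2 + 3*I/2) + 2

The series is finite because the numerator is a polynomial; the negative powers form the principal part, and the coefficient of 1/(z - 3/2 + 3*I/2) gives Res(f, 3/2 - 3*I/2) = 9 - 6*I.

Final answer: (7/2 - 27*I/2)/(z - 3/2 + 3*I/2)^2 + (9 - 6*I)/(z - 3/2 + 3*I/2) + 2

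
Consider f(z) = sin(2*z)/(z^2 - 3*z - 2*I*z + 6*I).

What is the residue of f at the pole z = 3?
Write f(z) = P(z)/Q(z) with P(z) = sin(2*z) and Q(z) = z^2 - 3*z - 2*I*z + 6*I.
The denominator factors as Q(z) = (z - 3)*(z - 2*I), so z = 3 is a simple zero of Q and P is analytic there; z = 3 is therefore a simple pole and
  Res(f, z₀) = P(z₀)/Q'(z₀).

Q'(z) = 2*z - 3 - 2*I, so Q'(3) = 3 - 2*I.
P(3) = sin(6).

Res(f, 3) = (sin(6))/(3 - 2*I) = (3/13 + 2*I/13)*sin(6)

Final answer: (3/13 + 2*I/13)*sin(6)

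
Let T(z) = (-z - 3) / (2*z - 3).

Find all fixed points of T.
T(z) = z means -z - 3 = z*(2*z - 3), i.e.
  2*z^2 - 2*z + 3 = 0.
Discriminant: (-2)^2 - 4*(2)*(3) = -20, so the roots are complex conjugates.
  z = (2 ± I*sqrt(20))/(2*(2))
Fixed points: {1/2 - sqrt(5)*I/2, 1/2 + sqrt(5)*I/2}

Final answer: {1/2 - sqrt(5)*I/2, 1/2 + sqrt(5)*I/2}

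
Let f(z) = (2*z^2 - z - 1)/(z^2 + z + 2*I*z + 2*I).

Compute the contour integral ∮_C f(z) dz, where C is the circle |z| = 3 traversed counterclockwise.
pi*(8 - 6*I)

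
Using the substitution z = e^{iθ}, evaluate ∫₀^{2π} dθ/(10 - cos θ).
2*sqrt(11)*pi/33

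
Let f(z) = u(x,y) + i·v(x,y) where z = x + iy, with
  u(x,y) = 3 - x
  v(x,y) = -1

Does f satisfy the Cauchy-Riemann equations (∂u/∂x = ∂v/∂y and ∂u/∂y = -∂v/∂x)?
∂u/∂x = -1
∂v/∂y = 0
∂u/∂y = 0
∂v/∂x = 0
∂u/∂x ≠ ∂v/∂y; the Cauchy-Riemann equations are not satisfied, so f is not analytic.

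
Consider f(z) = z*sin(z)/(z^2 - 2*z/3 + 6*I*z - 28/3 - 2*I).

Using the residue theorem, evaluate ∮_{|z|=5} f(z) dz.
By the residue theorem, ∮_C f(z) dz = 2πi · (sum of the residues of f at the poles inside |z| = 5).

The denominator factors as (z - 1 + 3*I)*(z + 1/3 + 3*I), so the singularities of f are simple poles at z = 1 - 3*I, z = -1/3 - 3*I.
  |1 - 3*I|² = 10 < 25 = 5², so this pole is inside the contour.
  |-1/3 - 3*I|² = 82/9 < 25 = 5², so this pole is inside the contour.

With P(z) = z*sin(z) and Q(z) = z^2 - 2*z/3 + 6*I*z - 28/3 - 2*I, each pole is simple, so Res(f, z₀) = P(z₀)/Q'(z₀) with Q'(z) = 2*z - 2/3 + 6*I.
  Res(f, 1 - 3*I) = P(1 - 3*I)/Q'(1 - 3*I) = ((1 - 3*I)*sin(1 - 3*I))/(4/3) = (3/4 - 9*I/4)*sin(1 - 3*I)
  Res(f, -1/3 - 3*I) = P(-1/3 - 3*I)/Q'(-1/3 - 3*I) = ((1/3 + 3*I)*sin(1/3 + 3*I))/(-4/3) = (-1/4 - 9*I/4)*sin(1/3 + 3*I)

Sum of residues inside C: (3/4 - 9*I/4)*sin(1 - 3*I) + (-1/4 - 9*I/4)*sin(1/3 + 3*I)
∮_C f(z) dz = 2πi · ((3/4 - 9*I/4)*sin(1 - 3*I) + (-1/4 - 9*I/4)*sin(1/3 + 3*I)) = pi*(9/2 + 3*I/2)*sin(1 - 3*I) + pi*(9/2 - I/2)*sin(1/3 + 3*I)

Final answer: pi*(9/2 + 3*I/2)*sin(1 - 3*I) + pi*(9/2 - I/2)*sin(1/3 + 3*I)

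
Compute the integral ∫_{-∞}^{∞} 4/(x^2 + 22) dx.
Let f(z) = 4/(z^2 + 22). The denominator has no real zeros and deg Q - deg P = 2 ≥ 2, so the integral of f over the upper semicircle |z| = R tends to 0 as R → ∞. Closing the contour in the upper half-plane,
  ∫_{-∞}^{∞} f(x) dx = 2πi · Σ Res(f, z_k)  over the poles with Im z_k > 0.

Zeros of the denominator: z^2 + 22 = 0 gives z = ±sqrt(22)*I.
Upper half-plane: z = sqrt(22)*I (simple).

Each pole is a simple zero of Q(z) = z^2 + 22, so Res(f, z₀) = P(z₀)/Q'(z₀) with P(z) = 4, Q'(z) = 2*z:
  Res(f, sqrt(22)*I) = (4)/(2*sqrt(22)*I) = -sqrt(22)*I/11

∫_{-∞}^{∞} f(x) dx = 2πi · (-sqrt(22)*I/11) = 2*sqrt(22)*pi/11

Final answer: 2*sqrt(22)*pi/11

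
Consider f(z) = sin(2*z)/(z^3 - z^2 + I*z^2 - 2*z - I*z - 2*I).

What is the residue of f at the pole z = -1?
(-1/6 - I/6)*sin(2)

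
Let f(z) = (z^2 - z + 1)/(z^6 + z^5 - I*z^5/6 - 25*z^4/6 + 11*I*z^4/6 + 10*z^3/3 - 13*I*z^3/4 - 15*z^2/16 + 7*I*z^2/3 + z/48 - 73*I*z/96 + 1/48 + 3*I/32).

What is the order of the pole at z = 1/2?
Factor the denominator:
  z^6 + z^5 - I*z^5/6 - 25*z^4/6 + 11*I*z^4/6 + 10*z^3/3 - 13*I*z^3/4 - 15*z^2/16 + 7*I*z^2/3 + z/48 - 73*I*z/96 + 1/48 + 3*I/32 = (z - 1/2)^4*(z + I/2)*(z + 3 - 2*I/3)

The numerator P(z) = z^2 - z + 1 has P(1/2) = 3/4 ≠ 0, so no factor of (z - 1/2) cancels.
Near z = 1/2 we can therefore write f(z) = g(z)/(z - 1/2)^4 with g analytic at 1/2 and g(1/2) ≠ 0 (g is the numerator divided by the remaining denominator factors).

Hence z = 1/2 is a pole of order 4.

Final answer: 4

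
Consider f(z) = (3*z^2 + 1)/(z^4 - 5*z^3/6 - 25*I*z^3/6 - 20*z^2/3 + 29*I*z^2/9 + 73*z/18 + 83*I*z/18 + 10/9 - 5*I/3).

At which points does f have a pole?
The singularities of f are the zeros of the denominator. Factoring,
  z^4 - 5*z^3/6 - 25*I*z^3/6 - 20*z^2/3 + 29*I*z^2/9 + 73*z/18 + 83*I*z/18 + 10/9 - 5*I/3 = (z + 1/2 - 3*I/2)*(z - 1/3 - I)*(z - I)*(z - 1 - 2*I/3)
so the candidates are z = -1/2 + 3*I/2, z = 1/3 + I, z = I, z = 1 + 2*I/3.

Check the numerator P(z) = 3*z^2 + 1 at each one:
  P(-1/2 + 3*I/2) = -5 - 9*I/2 ≠ 0, so z = -1/2 + 3*I/2 is a (simple) pole.
  P(1/3 + I) = -5/3 + 2*I ≠ 0, so z = 1/3 + I is a (simple) pole.
  P(I) = -2 ≠ 0, so z = I is a (simple) pole.
  P(1 + 2*I/3) = 8/3 + 4*I ≠ 0, so z = 1 + 2*I/3 is a (simple) pole.

Poles of f: {-1/2 + 3*I/2, I, 1/3 + I, 1 + 2*I/3}

Final answer: {-1/2 + 3*I/2, I, 1/3 + I, 1 + 2*I/3}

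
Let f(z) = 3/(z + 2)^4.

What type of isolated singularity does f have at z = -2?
pole of order 4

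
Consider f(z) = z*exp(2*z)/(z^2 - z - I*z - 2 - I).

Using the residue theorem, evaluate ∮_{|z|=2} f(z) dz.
pi*(1/5 + 3*I/5)*exp(-2)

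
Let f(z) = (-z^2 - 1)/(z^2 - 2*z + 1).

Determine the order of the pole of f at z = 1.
Factor the denominator:
  z^2 - 2*z + 1 = (z - 1)^2

The numerator P(z) = -z^2 - 1 has P(1) = -2 ≠ 0, so no factor of (z - 1) cancels.
Near z = 1 we can therefore write f(z) = g(z)/(z - 1)^2 with g analytic at 1 and g(1) ≠ 0 (g is just the numerator).

Hence z = 1 is a pole of order 2.

Final answer: 2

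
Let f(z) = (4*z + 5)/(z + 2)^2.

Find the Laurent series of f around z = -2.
Put w = z - (-2), i.e. z = w - 2. The denominator is w^2, so it suffices to rewrite the numerator in powers of w.

P(z) = 4*z + 5
P(w - 2) = -3 + 4*w

Dividing each term by w^2:
  f = -3/w^2 + 4/w

Substituting back w = z + 2:
  f(z) = -3/(z + 2)^2 + 4/(z + 2)

The series is finite because the numerator is a polynomial; the negative powers form the principal part, and the coefficient of 1/(z + 2) gives Res(f, -2) = 4.

Final answer: -3/(z + 2)^2 + 4/(z + 2)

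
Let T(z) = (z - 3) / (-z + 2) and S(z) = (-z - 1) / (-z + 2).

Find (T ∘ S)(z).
(-2*z + 7)/(z - 5)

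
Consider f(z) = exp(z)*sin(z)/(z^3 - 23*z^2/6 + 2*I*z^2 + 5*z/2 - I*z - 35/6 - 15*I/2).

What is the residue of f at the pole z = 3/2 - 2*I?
(-900/6409 - 336*I/6409)*exp(3/2 - 2*I)*sin(3/2 - 2*I)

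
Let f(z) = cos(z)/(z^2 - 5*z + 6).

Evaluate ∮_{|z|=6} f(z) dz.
2*I*pi*cos(3) - 2*I*pi*cos(2)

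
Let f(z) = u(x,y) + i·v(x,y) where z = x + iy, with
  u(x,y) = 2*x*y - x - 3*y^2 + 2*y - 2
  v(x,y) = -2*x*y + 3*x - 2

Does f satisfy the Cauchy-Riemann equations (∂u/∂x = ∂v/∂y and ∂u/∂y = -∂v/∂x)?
∂u/∂x = 2*y - 1
∂v/∂y = -2*x
∂u/∂y = 2*x - 6*y + 2
∂v/∂x = 3 - 2*y
∂u/∂x ≠ ∂v/∂y and ∂u/∂y ≠ -∂v/∂x; the Cauchy-Riemann equations are not satisfied, so f is not analytic.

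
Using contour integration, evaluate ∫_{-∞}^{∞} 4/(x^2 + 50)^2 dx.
Let f(z) = 4/(z^2 + 50)^2. The denominator has no real zeros and deg Q - deg P = 4 ≥ 2, so the integral of f over the upper semicircle |z| = R tends to 0 as R → ∞. Closing the contour in the upper half-plane,
  ∫_{-∞}^{∞} f(x) dx = 2πi · Σ Res(f, z_k)  over the poles with Im z_k > 0.

Zeros of the denominator: z^2 + 50 = 0 gives z = ±5*sqrt(2)*I.
Upper half-plane: z = 5*sqrt(2)*I (a pole of order 2).

Write f(z) = g(z)/(z - 5*sqrt(2)*I)^2 with g(z) = 4/(z + 5*sqrt(2)*I)^2. For a double pole, Res(f, z₀) = g'(z₀):
  g'(z) = -8/(z + 5*sqrt(2)*I)^3
  Res(f, 5*sqrt(2)*I) = g'(5*sqrt(2)*I) = -sqrt(2)*I/500

∫_{-∞}^{∞} f(x) dx = 2πi · (-sqrt(2)*I/500) = sqrt(2)*pi/250

Final answer: sqrt(2)*pi/250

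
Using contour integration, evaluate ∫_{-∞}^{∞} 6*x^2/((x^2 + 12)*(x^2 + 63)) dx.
Let f(z) = 6*z^2/((z^2 + 12)*(z^2 + 63)). The denominator has no real zeros and deg Q - deg P = 2 ≥ 2, so the integral of f over the upper semicircle |z| = R tends to 0 as R → ∞. Closing the contour in the upper half-plane,
  ∫_{-∞}^{∞} f(x) dx = 2πi · Σ Res(f, z_k)  over the poles with Im z_k > 0.

Zeros of the denominator: z^2 + 63 = 0 gives z = ±3*sqrt(7)*I; z^2 + 12 = 0 gives z = ±2*sqrt(3)*I.
Upper half-plane: z = 2*sqrt(3)*I, z = 3*sqrt(7)*I (simple).

Each pole is a simple zero of Q(z) = z^4 + 75*z^2 + 756, so Res(f, z₀) = P(z₀)/Q'(z₀) with P(z) = 6*z^2, Q'(z) = 4*z^3 + 150*z:
  Res(f, 2*sqrt(3)*I) = (-72)/(204*sqrt(3)*I) = 2*sqrt(3)*I/17
  Res(f, 3*sqrt(7)*I) = (-378)/(-306*sqrt(7)*I) = -3*sqrt(7)*I/17

Sum of residues: I*(-3*sqrt(7) + 2*sqrt(3))/17
∫_{-∞}^{∞} f(x) dx = 2πi · (I*(-3*sqrt(7) + 2*sqrt(3))/17) = 2*pi*(-2*sqrt(3) + 3*sqrt(7))/17

Final answer: 2*pi*(-2*sqrt(3) + 3*sqrt(7))/17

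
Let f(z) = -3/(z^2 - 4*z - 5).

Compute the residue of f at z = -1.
Write f(z) = P(z)/Q(z) with P(z) = -3 and Q(z) = z^2 - 4*z - 5.
The denominator factors as Q(z) = (z - 5)*(z + 1), so z = -1 is a simple zero of Q and P is analytic there; z = -1 is therefore a simple pole and
  Res(f, z₀) = P(z₀)/Q'(z₀).

Q'(z) = 2*z - 4, so Q'(-1) = -6.
P(-1) = -3.

Res(f, -1) = (-3)/(-6) = 1/2

Final answer: 1/2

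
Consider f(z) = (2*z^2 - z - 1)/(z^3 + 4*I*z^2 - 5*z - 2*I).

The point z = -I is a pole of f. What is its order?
Factor the denominator:
  z^3 + 4*I*z^2 - 5*z - 2*I = (z + I)^2*(z + 2*I)

The numerator P(z) = 2*z^2 - z - 1 has P(-I) = -3 + I ≠ 0, so no factor of (z + I) cancels.
Near z = -I we can therefore write f(z) = g(z)/(z + I)^2 with g analytic at -I and g(-I) ≠ 0 (g is the numerator divided by the remaining denominator factors).

Hence z = -I is a pole of order 2.

Final answer: 2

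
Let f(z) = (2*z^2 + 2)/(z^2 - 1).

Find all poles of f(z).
The singularities of f are the zeros of the denominator. Factoring,
  z^2 - 1 = (z + 1)*(z - 1)
so the candidates are z = -1, z = 1.

Check the numerator P(z) = 2*z^2 + 2 at each one:
  P(-1) = 4 ≠ 0, so z = -1 is a (simple) pole.
  P(1) = 4 ≠ 0, so z = 1 is a (simple) pole.

Poles of f: {-1, 1}

Final answer: {-1, 1}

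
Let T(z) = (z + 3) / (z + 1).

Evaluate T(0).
Substitute z = 0:
  numerator:   (0) + 3 = 3
  denominator: (0) + 1 = 1
T(0) = (3)/(1) = 3

Final answer: 3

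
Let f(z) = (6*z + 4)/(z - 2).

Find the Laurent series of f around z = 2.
16/(z - 2) + 6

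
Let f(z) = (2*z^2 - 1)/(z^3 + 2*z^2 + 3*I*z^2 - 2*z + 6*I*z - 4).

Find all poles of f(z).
{-2, -2*I, -I}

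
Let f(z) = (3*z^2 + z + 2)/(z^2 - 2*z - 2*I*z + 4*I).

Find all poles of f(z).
The singularities of f are the zeros of the denominator. Factoring,
  z^2 - 2*z - 2*I*z + 4*I = (z - 2)*(z - 2*I)
so the candidates are z = 2, z = 2*I.

Check the numerator P(z) = 3*z^2 + z + 2 at each one:
  P(2) = 16 ≠ 0, so z = 2 is a (simple) pole.
  P(2*I) = -10 + 2*I ≠ 0, so z = 2*I is a (simple) pole.

Poles of f: {2*I, 2}

Final answer: {2*I, 2}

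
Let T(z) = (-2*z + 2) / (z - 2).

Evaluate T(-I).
Substitute z = -I:
  numerator:   -2*(-I) + 2 = 2 + 2*I
  denominator: (-I) - 2 = -2 - I
T(-I) = (2 + 2*I)/(-2 - I); multiplying numerator and denominator by the conjugate -2 + I gives (-6 - 2*I)/5 = -6/5 - 2*I/5

Final answer: -6/5 - 2*I/5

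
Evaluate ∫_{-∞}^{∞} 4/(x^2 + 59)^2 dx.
Let f(z) = 4/(z^2 + 59)^2. The denominator has no real zeros and deg Q - deg P = 4 ≥ 2, so the integral of f over the upper semicircle |z| = R tends to 0 as R → ∞. Closing the contour in the upper half-plane,
  ∫_{-∞}^{∞} f(x) dx = 2πi · Σ Res(f, z_k)  over the poles with Im z_k > 0.

Zeros of the denominator: z^2 + 59 = 0 gives z = ±sqrt(59)*I.
Upper half-plane: z = sqrt(59)*I (a pole of order 2).

Write f(z) = g(z)/(z - sqrt(59)*I)^2 with g(z) = 4/(z + sqrt(59)*I)^2. For a double pole, Res(f, z₀) = g'(z₀):
  g'(z) = -8/(z + sqrt(59)*I)^3
  Res(f, sqrt(59)*I) = g'(sqrt(59)*I) = -sqrt(59)*I/3481

∫_{-∞}^{∞} f(x) dx = 2πi · (-sqrt(59)*I/3481) = 2*sqrt(59)*pi/3481

Final answer: 2*sqrt(59)*pi/3481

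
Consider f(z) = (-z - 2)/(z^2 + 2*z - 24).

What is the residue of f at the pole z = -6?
-2/5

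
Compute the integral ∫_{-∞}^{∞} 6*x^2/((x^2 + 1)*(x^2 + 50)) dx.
Let f(z) = 6*z^2/((z^2 + 1)*(z^2 + 50)). The denominator has no real zeros and deg Q - deg P = 2 ≥ 2, so the integral of f over the upper semicircle |z| = R tends to 0 as R → ∞. Closing the contour in the upper half-plane,
  ∫_{-∞}^{∞} f(x) dx = 2πi · Σ Res(f, z_k)  over the poles with Im z_k > 0.

Zeros of the denominator: z^2 + 50 = 0 gives z = ±5*sqrt(2)*I; z^2 + 1 = 0 gives z = ±I.
Upper half-plane: z = I, z = 5*sqrt(2)*I (simple).

Each pole is a simple zero of Q(z) = z^4 + 51*z^2 + 50, so Res(f, z₀) = P(z₀)/Q'(z₀) with P(z) = 6*z^2, Q'(z) = 4*z^3 + 102*z:
  Res(f, I) = (-6)/(98*I) = 3*I/49
  Res(f, 5*sqrt(2)*I) = (-300)/(-490*sqrt(2)*I) = -15*sqrt(2)*I/49

Sum of residues: 3*I*(1 - 5*sqrt(2))/49
∫_{-∞}^{∞} f(x) dx = 2πi · (3*I*(1 - 5*sqrt(2))/49) = 6*pi*(-1 + 5*sqrt(2))/49

Final answer: 6*pi*(-1 + 5*sqrt(2))/49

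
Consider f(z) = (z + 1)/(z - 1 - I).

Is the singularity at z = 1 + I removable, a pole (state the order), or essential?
Write f(z) = g(z)/(z - 1 - I) with g(z) = z + 1.
g is entire and g(1 + I) = 2 + I ≠ 0, so no factor of (z - 1 - I) cancels: the Laurent expansion of f about z = 1 + I starts at the power -1, i.e. lim_{z→z₀} (z - z₀) f(z) = 2 + I is finite and nonzero.
So z = 1 + I is a pole of order 1.

Final answer: pole of order 1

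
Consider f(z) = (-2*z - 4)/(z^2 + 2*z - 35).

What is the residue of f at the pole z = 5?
Write f(z) = P(z)/Q(z) with P(z) = -2*z - 4 and Q(z) = z^2 + 2*z - 35.
The denominator factors as Q(z) = (z + 7)*(z - 5), so z = 5 is a simple zero of Q and P is analytic there; z = 5 is therefore a simple pole and
  Res(f, z₀) = P(z₀)/Q'(z₀).

Q'(z) = 2*z + 2, so Q'(5) = 12.
P(5) = -14.

Res(f, 5) = (-14)/(12) = -7/6

Final answer: -7/6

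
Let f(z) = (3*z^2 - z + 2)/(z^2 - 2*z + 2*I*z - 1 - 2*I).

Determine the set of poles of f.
The singularities of f are the zeros of the denominator. Factoring,
  z^2 - 2*z + 2*I*z - 1 - 2*I = (z - 2 + I)*(z + I)
so the candidates are z = 2 - I, z = -I.

Check the numerator P(z) = 3*z^2 - z + 2 at each one:
  P(2 - I) = 9 - 11*I ≠ 0, so z = 2 - I is a (simple) pole.
  P(-I) = -1 + I ≠ 0, so z = -I is a (simple) pole.

Poles of f: {-I, 2 - I}

Final answer: {-I, 2 - I}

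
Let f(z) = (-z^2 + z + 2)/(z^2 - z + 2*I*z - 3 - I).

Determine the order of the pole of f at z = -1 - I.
Factor the denominator:
  z^2 - z + 2*I*z - 3 - I = (z + 1 + I)*(z - 2 + I)

The numerator P(z) = -z^2 + z + 2 has P(-1 - I) = 1 - 3*I ≠ 0, so no factor of (z + 1 + I) cancels.
Near z = -1 - I we can therefore write f(z) = g(z)/(z + 1 + I) with g analytic at -1 - I and g(-1 - I) ≠ 0 (g is the numerator divided by the remaining denominator factors).

Hence z = -1 - I is a pole of order 1.

Final answer: 1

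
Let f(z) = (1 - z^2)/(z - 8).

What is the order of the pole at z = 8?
1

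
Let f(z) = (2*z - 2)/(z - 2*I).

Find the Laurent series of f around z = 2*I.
(-2 + 4*I)/(z - 2*I) + 2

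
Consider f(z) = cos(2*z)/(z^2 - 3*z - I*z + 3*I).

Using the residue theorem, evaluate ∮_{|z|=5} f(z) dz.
pi*(1/5 - 3*I/5)*cosh(2) + pi*(-1/5 + 3*I/5)*cos(6)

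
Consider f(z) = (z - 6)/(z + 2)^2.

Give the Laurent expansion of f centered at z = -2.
-8/(z + 2)^2 + 1/(z + 2)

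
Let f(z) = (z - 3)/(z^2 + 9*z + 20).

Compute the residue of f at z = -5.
8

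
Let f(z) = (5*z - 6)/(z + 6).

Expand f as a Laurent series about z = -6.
Put w = z - (-6), i.e. z = w - 6. The denominator is w, so it suffices to rewrite the numerator in powers of w.

P(z) = 5*z - 6
P(w - 6) = -36 + 5*w

Dividing each term by w:
  f = -36/w + 5

Substituting back w = z + 6:
  f(z) = -36/(z + 6) + 5

The series is finite because the numerator is a polynomial; the negative powers form the principal part, and the coefficient of 1/(z + 6) gives Res(f, -6) = -36.

Final answer: -36/(z + 6) + 5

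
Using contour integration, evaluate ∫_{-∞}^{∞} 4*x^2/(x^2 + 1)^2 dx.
2*pi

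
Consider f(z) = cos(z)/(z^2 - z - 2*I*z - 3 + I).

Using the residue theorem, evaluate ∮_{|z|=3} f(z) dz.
-2*I*pi*cos(1 - I)/3 + 2*I*pi*cos(2 + I)/3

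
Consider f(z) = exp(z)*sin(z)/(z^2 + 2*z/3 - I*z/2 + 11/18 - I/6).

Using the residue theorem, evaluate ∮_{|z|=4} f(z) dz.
By the residue theorem, ∮_C f(z) dz = 2πi · (sum of the residues of f at the poles inside |z| = 4).

The denominator factors as (z + 1/3 - I)*(z + 1/3 + I/2), so the singularities of f are simple poles at z = -1/3 + I, z = -1/3 - I/2.
  |-1/3 + I|² = 10/9 < 16 = 4², so this pole is inside the contour.
  |-1/3 - I/2|² = 13/36 < 16 = 4², so this pole is inside the contour.

With P(z) = exp(z)*sin(z) and Q(z) = z^2 + 2*z/3 - I*z/2 + 11/18 - I/6, each pole is simple, so Res(f, z₀) = P(z₀)/Q'(z₀) with Q'(z) = 2*z + 2/3 - I/2.
  Res(f, -1/3 + I) = P(-1/3 + I)/Q'(-1/3 + I) = (-exp(-1/3 + I)*sin(1/3 - I))/(3*I/2) = 2*I*exp(-1/3 + I)*sin(1/3 - I)/3
  Res(f, -1/3 - I/2) = P(-1/3 - I/2)/Q'(-1/3 - I/2) = (-exp(-1/3 - I/2)*sin(1/3 + I/2))/(-3*I/2) = -2*I*exp(-1/3 - I/2)*sin(1/3 + I/2)/3

Sum of residues inside C: -2*I*exp(-1/3 - I/2)*sin(1/3 + I/2)/3 + 2*I*exp(-1/3 + I)*sin(1/3 - I)/3
∮_C f(z) dz = 2πi · (-2*I*exp(-1/3 - I/2)*sin(1/3 + I/2)/3 + 2*I*exp(-1/3 + I)*sin(1/3 - I)/3) = -4*pi*exp(-1/3 + I)*sin(1/3 - I)/3 + 4*pi*exp(-1/3 - I/2)*sin(1/3 + I/2)/3

Final answer: -4*pi*exp(-1/3 + I)*sin(1/3 - I)/3 + 4*pi*exp(-1/3 - I/2)*sin(1/3 + I/2)/3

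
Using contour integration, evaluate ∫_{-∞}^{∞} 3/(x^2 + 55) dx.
3*sqrt(55)*pi/55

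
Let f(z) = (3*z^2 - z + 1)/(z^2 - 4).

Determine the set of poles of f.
The singularities of f are the zeros of the denominator. Factoring,
  z^2 - 4 = (z + 2)*(z - 2)
so the candidates are z = -2, z = 2.

Check the numerator P(z) = 3*z^2 - z + 1 at each one:
  P(-2) = 15 ≠ 0, so z = -2 is a (simple) pole.
  P(2) = 11 ≠ 0, so z = 2 is a (simple) pole.

Poles of f: {-2, 2}

Final answer: {-2, 2}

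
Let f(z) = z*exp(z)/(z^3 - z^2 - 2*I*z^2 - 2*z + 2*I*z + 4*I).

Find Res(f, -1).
Write f(z) = P(z)/Q(z) with P(z) = z*exp(z) and Q(z) = z^3 - z^2 - 2*I*z^2 - 2*z + 2*I*z + 4*I.
The denominator factors as Q(z) = (z - 2*I)*(z - 2)*(z + 1), so z = -1 is a simple zero of Q and P is analytic there; z = -1 is therefore a simple pole and
  Res(f, z₀) = P(z₀)/Q'(z₀).

Q'(z) = 3*z^2 - 2*z - 4*I*z - 2 + 2*I, so Q'(-1) = 3 + 6*I.
P(-1) = -exp(-1).

Res(f, -1) = (-exp(-1))/(3 + 6*I) = (-1/15 + 2*I/15)*exp(-1)

Final answer: (-1/15 + 2*I/15)*exp(-1)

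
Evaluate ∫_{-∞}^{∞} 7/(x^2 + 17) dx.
Let f(z) = 7/(z^2 + 17). The denominator has no real zeros and deg Q - deg P = 2 ≥ 2, so the integral of f over the upper semicircle |z| = R tends to 0 as R → ∞. Closing the contour in the upper half-plane,
  ∫_{-∞}^{∞} f(x) dx = 2πi · Σ Res(f, z_k)  over the poles with Im z_k > 0.

Zeros of the denominator: z^2 + 17 = 0 gives z = ±sqrt(17)*I.
Upper half-plane: z = sqrt(17)*I (simple).

Each pole is a simple zero of Q(z) = z^2 + 17, so Res(f, z₀) = P(z₀)/Q'(z₀) with P(z) = 7, Q'(z) = 2*z:
  Res(f, sqrt(17)*I) = (7)/(2*sqrt(17)*I) = -7*sqrt(17)*I/34

∫_{-∞}^{∞} f(x) dx = 2πi · (-7*sqrt(17)*I/34) = 7*sqrt(17)*pi/17

Final answer: 7*sqrt(17)*pi/17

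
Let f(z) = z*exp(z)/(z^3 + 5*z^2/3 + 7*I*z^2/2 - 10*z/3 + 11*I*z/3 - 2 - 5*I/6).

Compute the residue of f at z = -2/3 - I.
Write f(z) = P(z)/Q(z) with P(z) = z*exp(z) and Q(z) = z^3 + 5*z^2/3 + 7*I*z^2/2 - 10*z/3 + 11*I*z/3 - 2 - 5*I/6.
The denominator factors as Q(z) = (z + 1 + 3*I/2)*(z + I)*(z + 2/3 + I), so z = -2/3 - I is a simple zero of Q and P is analytic there; z = -2/3 - I is therefore a simple pole and
  Res(f, z₀) = P(z₀)/Q'(z₀).

Q'(z) = 3*z^2 + 10*z/3 + 7*I*z - 10/3 + 11*I/3, so Q'(-2/3 - I) = -2/9 - I/3.
P(-2/3 - I) = (-2/3 - I)*exp(-2/3 - I).

Res(f, -2/3 - I) = ((-2/3 - I)*exp(-2/3 - I))/(-2/9 - I/3) = 3*exp(-2/3 - I)

Final answer: 3*exp(-2/3 - I)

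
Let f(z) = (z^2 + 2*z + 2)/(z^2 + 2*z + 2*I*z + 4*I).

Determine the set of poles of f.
The singularities of f are the zeros of the denominator. Factoring,
  z^2 + 2*z + 2*I*z + 4*I = (z + 2)*(z + 2*I)
so the candidates are z = -2, z = -2*I.

Check the numerator P(z) = z^2 + 2*z + 2 at each one:
  P(-2) = 2 ≠ 0, so z = -2 is a (simple) pole.
  P(-2*I) = -2 - 4*I ≠ 0, so z = -2*I is a (simple) pole.

Poles of f: {-2, -2*I}

Final answer: {-2, -2*I}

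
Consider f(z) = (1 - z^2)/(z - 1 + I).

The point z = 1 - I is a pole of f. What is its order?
Factor the denominator:
  z - 1 + I = (z - 1 + I)

The numerator P(z) = 1 - z^2 has P(1 - I) = 1 + 2*I ≠ 0, so no factor of (z - 1 + I) cancels.
Near z = 1 - I we can therefore write f(z) = g(z)/(z - 1 + I) with g analytic at 1 - I and g(1 - I) ≠ 0 (g is just the numerator).

Hence z = 1 - I is a pole of order 1.

Final answer: 1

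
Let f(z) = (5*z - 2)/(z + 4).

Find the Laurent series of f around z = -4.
-22/(z + 4) + 5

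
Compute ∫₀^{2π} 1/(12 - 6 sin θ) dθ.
sqrt(3)*pi/9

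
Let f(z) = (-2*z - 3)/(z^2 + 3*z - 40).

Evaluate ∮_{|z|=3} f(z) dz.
By the residue theorem, ∮_C f(z) dz = 2πi · (sum of the residues of f at the poles inside |z| = 3).

The denominator factors as (z + 8)*(z - 5), so the singularities of f are simple poles at z = -8, z = 5.
  |-8|² = 64 > 9 = 3², so this pole is outside the contour.
  |5|² = 25 > 9 = 3², so this pole is outside the contour.

No pole lies inside the contour, so f is analytic on and inside C and the integral is 0 (Cauchy's theorem).

Final answer: 0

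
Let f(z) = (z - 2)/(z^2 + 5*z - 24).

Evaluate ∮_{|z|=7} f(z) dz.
By the residue theorem, ∮_C f(z) dz = 2πi · (sum of the residues of f at the poles inside |z| = 7).

The denominator factors as (z + 8)*(z - 3), so the singularities of f are simple poles at z = -8, z = 3.
  |-8|² = 64 > 49 = 7², so this pole is outside the contour.
  |3|² = 9 < 49 = 7², so this pole is inside the contour.

With P(z) = z - 2 and Q(z) = z^2 + 5*z - 24, each pole is simple, so Res(f, z₀) = P(z₀)/Q'(z₀) with Q'(z) = 2*z + 5.
  Res(f, 3) = P(3)/Q'(3) = (1)/(11) = 1/11

∮_C f(z) dz = 2πi · (1/11) = 2*I*pi/11

Final answer: 2*I*pi/11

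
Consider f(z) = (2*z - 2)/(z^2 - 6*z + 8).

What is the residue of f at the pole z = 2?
Write f(z) = P(z)/Q(z) with P(z) = 2*z - 2 and Q(z) = z^2 - 6*z + 8.
The denominator factors as Q(z) = (z - 2)*(z - 4), so z = 2 is a simple zero of Q and P is analytic there; z = 2 is therefore a simple pole and
  Res(f, z₀) = P(z₀)/Q'(z₀).

Q'(z) = 2*z - 6, so Q'(2) = -2.
P(2) = 2.

Res(f, 2) = (2)/(-2) = -1

Final answer: -1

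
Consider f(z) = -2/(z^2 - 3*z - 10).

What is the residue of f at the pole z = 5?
-2/7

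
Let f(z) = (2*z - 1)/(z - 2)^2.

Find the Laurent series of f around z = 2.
Put w = z - (2), i.e. z = w + 2. The denominator is w^2, so it suffices to rewrite the numerator in powers of w.

P(z) = 2*z - 1
P(w + 2) = 3 + 2*w

Dividing each term by w^2:
  f = 3/w^2 + 2/w

Substituting back w = z - 2:
  f(z) = 3/(z - 2)^2 + 2/(z - 2)

The series is finite because the numerator is a polynomial; the negative powers form the principal part, and the coefficient of 1/(z - 2) gives Res(f, 2) = 2.

Final answer: 3/(z - 2)^2 + 2/(z - 2)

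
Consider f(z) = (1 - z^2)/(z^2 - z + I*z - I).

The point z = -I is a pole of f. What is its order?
1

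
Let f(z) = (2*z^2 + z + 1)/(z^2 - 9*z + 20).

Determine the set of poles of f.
The singularities of f are the zeros of the denominator. Factoring,
  z^2 - 9*z + 20 = (z - 5)*(z - 4)
so the candidates are z = 5, z = 4.

Check the numerator P(z) = 2*z^2 + z + 1 at each one:
  P(5) = 56 ≠ 0, so z = 5 is a (simple) pole.
  P(4) = 37 ≠ 0, so z = 4 is a (simple) pole.

Poles of f: {4, 5}

Final answer: {4, 5}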